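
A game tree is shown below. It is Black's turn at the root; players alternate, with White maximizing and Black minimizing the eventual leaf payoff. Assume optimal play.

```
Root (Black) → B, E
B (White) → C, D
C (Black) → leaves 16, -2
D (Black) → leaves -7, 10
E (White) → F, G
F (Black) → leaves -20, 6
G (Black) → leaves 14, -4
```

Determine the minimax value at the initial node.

-4

C (Black): min(16, -2) = -2
D (Black): min(-7, 10) = -7
B (White): max(-2, -7) = -2
F (Black): min(-20, 6) = -20
G (Black): min(14, -4) = -4
E (White): max(-20, -4) = -4
Root (Black): min(-2, -4) = -4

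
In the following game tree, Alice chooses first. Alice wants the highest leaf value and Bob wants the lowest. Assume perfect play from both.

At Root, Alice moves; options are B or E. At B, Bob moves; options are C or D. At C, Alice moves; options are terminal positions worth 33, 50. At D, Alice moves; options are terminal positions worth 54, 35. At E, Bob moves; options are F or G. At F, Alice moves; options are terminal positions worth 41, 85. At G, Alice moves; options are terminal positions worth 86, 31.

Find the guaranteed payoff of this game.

C (Alice): max(33, 50) = 50
D (Alice): max(54, 35) = 54
B (Bob): min(50, 54) = 50
F (Alice): max(41, 85) = 85
G (Alice): max(86, 31) = 86
E (Bob): min(85, 86) = 85
Root (Alice): max(50, 85) = 85

85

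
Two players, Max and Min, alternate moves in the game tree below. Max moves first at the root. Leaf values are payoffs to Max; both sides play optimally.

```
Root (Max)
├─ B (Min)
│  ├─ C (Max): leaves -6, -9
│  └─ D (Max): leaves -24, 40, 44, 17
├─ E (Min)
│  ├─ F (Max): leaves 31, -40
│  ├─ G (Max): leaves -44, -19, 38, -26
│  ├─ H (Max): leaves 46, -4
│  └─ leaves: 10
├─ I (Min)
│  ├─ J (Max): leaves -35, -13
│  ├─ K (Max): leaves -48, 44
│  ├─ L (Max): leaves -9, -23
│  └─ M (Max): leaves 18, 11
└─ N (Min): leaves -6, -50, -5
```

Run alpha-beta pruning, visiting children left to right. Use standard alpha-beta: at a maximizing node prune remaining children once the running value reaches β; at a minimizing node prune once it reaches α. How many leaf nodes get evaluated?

14

C [α=-∞,β=+∞]: v=-6
D [α=-∞,β=-6]: v=40 after child 2 ≥ β → β-cutoff, skip 2
B [α=-∞,β=+∞]: v=-6
F [α=-6,β=+∞]: v=31
G [α=-6,β=31]: v=38 after child 3 ≥ β → β-cutoff, skip 1
H [α=-6,β=31]: v=46 after child 1 ≥ β → β-cutoff, skip 1
E [α=-6,β=+∞]: v=10
J [α=10,β=+∞]: v=-13
I [α=10,β=+∞]: v=-13 after child 1 ≤ α → α-cutoff, skip 3
N [α=10,β=+∞]: v=-6 after child 1 ≤ α → α-cutoff, skip 2
Root [α=-∞,β=+∞]: v=10
Leaves evaluated: 14 of 26.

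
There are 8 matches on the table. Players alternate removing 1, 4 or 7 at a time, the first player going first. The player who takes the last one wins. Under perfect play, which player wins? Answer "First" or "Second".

Mark each pile size as W (mover wins) or L (mover loses):
i:   0  1  2  3  4  5  6  7  8
     L  W  L  W  W  L  W  W  L
Position 8 is L, so the second player wins.

Second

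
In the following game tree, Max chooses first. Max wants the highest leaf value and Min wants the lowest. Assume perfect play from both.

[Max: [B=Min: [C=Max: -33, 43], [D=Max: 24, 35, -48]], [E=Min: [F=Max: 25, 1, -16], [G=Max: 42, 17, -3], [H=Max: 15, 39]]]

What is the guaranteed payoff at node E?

25

F: max(25, 1, -16) = 25
G: max(42, 17, -3) = 42
H: max(15, 39) = 39
E: min(25, 42, 39) = 25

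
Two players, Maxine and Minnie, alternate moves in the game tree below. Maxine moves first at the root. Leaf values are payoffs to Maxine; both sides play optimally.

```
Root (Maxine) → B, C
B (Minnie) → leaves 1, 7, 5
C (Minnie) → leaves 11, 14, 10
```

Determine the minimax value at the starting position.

10

B (Minnie): min(1, 7, 5) = 1
C (Minnie): min(11, 14, 10) = 10
Root (Maxine): max(1, 10) = 10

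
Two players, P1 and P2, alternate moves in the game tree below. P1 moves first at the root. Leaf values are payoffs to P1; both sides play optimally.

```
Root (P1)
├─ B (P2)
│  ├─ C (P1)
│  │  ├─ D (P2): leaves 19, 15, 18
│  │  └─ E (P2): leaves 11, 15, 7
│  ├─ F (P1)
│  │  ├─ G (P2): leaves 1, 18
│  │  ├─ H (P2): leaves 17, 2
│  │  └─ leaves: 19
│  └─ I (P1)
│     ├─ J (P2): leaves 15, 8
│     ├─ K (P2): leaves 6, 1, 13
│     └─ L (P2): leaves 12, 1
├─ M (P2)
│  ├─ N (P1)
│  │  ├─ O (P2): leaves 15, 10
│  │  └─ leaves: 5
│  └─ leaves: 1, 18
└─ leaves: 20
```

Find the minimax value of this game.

D (P2): min(19, 15, 18) = 15
E (P2): min(11, 15, 7) = 7
C (P1): max(15, 7) = 15
G (P2): min(1, 18) = 1
H (P2): min(17, 2) = 2
F (P1): max(1, 2, 19) = 19
J (P2): min(15, 8) = 8
K (P2): min(6, 1, 13) = 1
L (P2): min(12, 1) = 1
I (P1): max(8, 1, 1) = 8
B (P2): min(15, 19, 8) = 8
O (P2): min(15, 10) = 10
N (P1): max(10, 5) = 10
M (P2): min(10, 1, 18) = 1
Root (P1): max(8, 1, 20) = 20

20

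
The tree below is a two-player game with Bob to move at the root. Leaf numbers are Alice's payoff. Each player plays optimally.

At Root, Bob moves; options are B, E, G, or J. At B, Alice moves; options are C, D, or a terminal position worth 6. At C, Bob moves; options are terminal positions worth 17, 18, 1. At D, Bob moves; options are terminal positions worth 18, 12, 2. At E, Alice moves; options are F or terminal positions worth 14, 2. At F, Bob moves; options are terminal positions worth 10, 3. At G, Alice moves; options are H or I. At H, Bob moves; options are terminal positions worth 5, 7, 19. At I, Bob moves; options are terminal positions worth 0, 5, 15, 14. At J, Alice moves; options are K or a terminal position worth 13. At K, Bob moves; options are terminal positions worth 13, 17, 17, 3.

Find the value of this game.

5

C (Bob): min(17, 18, 1) = 1
D (Bob): min(18, 12, 2) = 2
B (Alice): max(1, 2, 6) = 6
F (Bob): min(10, 3) = 3
E (Alice): max(3, 14, 2) = 14
H (Bob): min(5, 7, 19) = 5
I (Bob): min(0, 5, 15, 14) = 0
G (Alice): max(5, 0) = 5
K (Bob): min(13, 17, 17, 3) = 3
J (Alice): max(3, 13) = 13
Root (Bob): min(6, 14, 5, 13) = 5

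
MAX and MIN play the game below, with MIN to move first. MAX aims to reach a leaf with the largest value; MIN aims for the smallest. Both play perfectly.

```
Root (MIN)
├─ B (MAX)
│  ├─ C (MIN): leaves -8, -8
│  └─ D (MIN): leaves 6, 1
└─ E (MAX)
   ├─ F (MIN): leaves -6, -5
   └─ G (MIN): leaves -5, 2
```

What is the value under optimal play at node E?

F: min(-6, -5) = -6
G: min(-5, 2) = -5
E: max(-6, -5) = -5

-5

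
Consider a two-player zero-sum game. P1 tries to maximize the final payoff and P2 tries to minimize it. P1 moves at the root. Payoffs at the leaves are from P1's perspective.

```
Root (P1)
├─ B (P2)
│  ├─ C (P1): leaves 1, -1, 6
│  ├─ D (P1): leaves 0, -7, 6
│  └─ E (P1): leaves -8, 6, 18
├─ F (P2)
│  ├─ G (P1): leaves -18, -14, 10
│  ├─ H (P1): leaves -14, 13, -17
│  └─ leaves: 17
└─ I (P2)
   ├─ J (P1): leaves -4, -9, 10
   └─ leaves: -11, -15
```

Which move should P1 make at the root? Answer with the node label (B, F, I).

C (P1): max(1, -1, 6) = 6
D (P1): max(0, -7, 6) = 6
E (P1): max(-8, 6, 18) = 18
B (P2): min(6, 6, 18) = 6
G (P1): max(-18, -14, 10) = 10
H (P1): max(-14, 13, -17) = 13
F (P2): min(10, 13, 17) = 10
J (P1): max(-4, -9, 10) = 10
I (P2): min(10, -11, -15) = -15
Root (P1): max(6, 10, -15) = 10
P1 picks the child with the highest value: F (value 10).

F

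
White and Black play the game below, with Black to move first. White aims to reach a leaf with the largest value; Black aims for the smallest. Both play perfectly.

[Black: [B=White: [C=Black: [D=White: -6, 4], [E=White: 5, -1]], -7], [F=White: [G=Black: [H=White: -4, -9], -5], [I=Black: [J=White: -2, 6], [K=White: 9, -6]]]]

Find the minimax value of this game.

D (White): max(-6, 4) = 4
E (White): max(5, -1) = 5
C (Black): min(4, 5) = 4
B (White): max(4, -7) = 4
H (White): max(-4, -9) = -4
G (Black): min(-4, -5) = -5
J (White): max(-2, 6) = 6
K (White): max(9, -6) = 9
I (Black): min(6, 9) = 6
F (White): max(-5, 6) = 6
Root (Black): min(4, 6) = 4

4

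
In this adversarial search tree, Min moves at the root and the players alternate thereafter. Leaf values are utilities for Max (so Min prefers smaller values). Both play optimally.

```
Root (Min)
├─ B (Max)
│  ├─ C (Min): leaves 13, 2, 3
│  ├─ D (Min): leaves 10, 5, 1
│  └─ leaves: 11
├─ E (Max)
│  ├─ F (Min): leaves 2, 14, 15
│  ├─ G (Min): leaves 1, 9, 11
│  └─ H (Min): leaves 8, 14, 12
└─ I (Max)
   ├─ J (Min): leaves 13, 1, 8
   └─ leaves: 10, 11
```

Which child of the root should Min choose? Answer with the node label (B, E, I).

E

C (Min): min(13, 2, 3) = 2
D (Min): min(10, 5, 1) = 1
B (Max): max(2, 1, 11) = 11
F (Min): min(2, 14, 15) = 2
G (Min): min(1, 9, 11) = 1
H (Min): min(8, 14, 12) = 8
E (Max): max(2, 1, 8) = 8
J (Min): min(13, 1, 8) = 1
I (Max): max(1, 10, 11) = 11
Root (Min): min(11, 8, 11) = 8
Min picks the child with the lowest value: E (value 8).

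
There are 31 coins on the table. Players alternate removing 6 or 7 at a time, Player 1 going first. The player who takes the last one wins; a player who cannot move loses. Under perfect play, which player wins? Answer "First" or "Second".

i:   0  1  2  3  4  5  6  7  8  9 10 11 12 13 14 15 16 17 18 19 20 21 22 23 24 25 26 27 28 29 30 31
     L  L  L  L  L  L  W  W  W  W  W  W  W  L  L  L  L  L  L  W  W  W  W  W  W  W  L  L  L  L  L  L
Position 31 is L, so the second player wins.

Second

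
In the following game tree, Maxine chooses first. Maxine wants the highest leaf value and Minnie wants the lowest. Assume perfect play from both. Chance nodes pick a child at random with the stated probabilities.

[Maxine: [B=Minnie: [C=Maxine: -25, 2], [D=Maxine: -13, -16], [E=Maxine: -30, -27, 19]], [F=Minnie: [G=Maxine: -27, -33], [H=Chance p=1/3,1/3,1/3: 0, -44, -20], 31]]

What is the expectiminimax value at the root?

-13

C (Maxine): max(-25, 2) = 2
D (Maxine): max(-13, -16) = -13
E (Maxine): max(-30, -27, 19) = 19
B (Minnie): min(2, -13, 19) = -13
G (Maxine): max(-27, -33) = -27
H (Chance): 1/3·0 + 1/3·-44 + 1/3·-20 = -21.33
F (Minnie): min(-27, -21.33, 31) = -27
Root (Maxine): max(-13, -27) = -13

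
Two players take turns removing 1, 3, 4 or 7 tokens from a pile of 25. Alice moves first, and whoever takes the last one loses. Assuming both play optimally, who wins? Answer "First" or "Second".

i:   0  1  2  3  4  5  6  7  8  9 10 11 12 13 14 15 16 17 18 19 20 21 22 23 24 25
     W  L  W  L  W  W  W  W  W  L  W  L  W  W  W  W  W  L  W  L  W  W  W  W  W  L
Position 25 is L, so the second player wins.

Second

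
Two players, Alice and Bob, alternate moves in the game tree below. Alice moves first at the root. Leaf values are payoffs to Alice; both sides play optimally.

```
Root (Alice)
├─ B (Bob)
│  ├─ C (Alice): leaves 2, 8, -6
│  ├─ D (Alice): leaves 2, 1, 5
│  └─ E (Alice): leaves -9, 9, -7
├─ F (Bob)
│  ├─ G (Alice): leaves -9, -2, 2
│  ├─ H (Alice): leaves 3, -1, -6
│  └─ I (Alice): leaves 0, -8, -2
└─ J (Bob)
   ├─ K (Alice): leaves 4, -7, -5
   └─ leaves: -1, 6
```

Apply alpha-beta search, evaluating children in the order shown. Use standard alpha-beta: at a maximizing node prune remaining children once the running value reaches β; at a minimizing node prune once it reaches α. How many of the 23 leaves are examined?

C [α=-∞,β=+∞]: v=8
D [α=-∞,β=8]: v=5
E [α=-∞,β=5]: v=9 after child 2 ≥ β → β-cutoff, skip 1
B [α=-∞,β=+∞]: v=5
G [α=5,β=+∞]: v=2
F [α=5,β=+∞]: v=2 after child 1 ≤ α → α-cutoff, skip 2
K [α=5,β=+∞]: v=4
J [α=5,β=+∞]: v=4 after child 1 ≤ α → α-cutoff, skip 2
Root [α=-∞,β=+∞]: v=5
Leaves evaluated: 14 of 23.

14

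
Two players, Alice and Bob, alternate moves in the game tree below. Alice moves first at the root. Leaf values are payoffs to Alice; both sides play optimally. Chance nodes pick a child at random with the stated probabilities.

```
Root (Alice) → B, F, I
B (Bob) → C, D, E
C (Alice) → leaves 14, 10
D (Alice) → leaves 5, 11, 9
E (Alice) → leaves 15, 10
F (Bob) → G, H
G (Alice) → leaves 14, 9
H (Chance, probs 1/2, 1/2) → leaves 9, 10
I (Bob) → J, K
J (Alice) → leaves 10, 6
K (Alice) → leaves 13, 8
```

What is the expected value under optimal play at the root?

11

C (Alice): max(14, 10) = 14
D (Alice): max(5, 11, 9) = 11
E (Alice): max(15, 10) = 15
B (Bob): min(14, 11, 15) = 11
G (Alice): max(14, 9) = 14
H (Chance): 1/2·9 + 1/2·10 = 9.5
F (Bob): min(14, 9.5) = 9.5
J (Alice): max(10, 6) = 10
K (Alice): max(13, 8) = 13
I (Bob): min(10, 13) = 10
Root (Alice): max(11, 9.5, 10) = 11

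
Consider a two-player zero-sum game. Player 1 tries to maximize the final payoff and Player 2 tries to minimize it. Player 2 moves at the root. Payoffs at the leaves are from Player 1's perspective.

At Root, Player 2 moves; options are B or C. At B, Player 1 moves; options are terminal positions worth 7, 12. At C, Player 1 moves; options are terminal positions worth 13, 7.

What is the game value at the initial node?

B (Player 1): max(7, 12) = 12
C (Player 1): max(13, 7) = 13
Root (Player 2): min(12, 13) = 12

12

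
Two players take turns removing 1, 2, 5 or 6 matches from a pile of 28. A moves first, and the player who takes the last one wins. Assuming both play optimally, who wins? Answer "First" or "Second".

Second

i:   0  1  2  3  4  5  6  7  8  9 10 11 12 13 14 15 16 17 18 19 20 21 22 23 24 25 26 27 28
     L  W  W  L  W  W  W  L  W  W  L  W  W  W  L  W  W  L  W  W  W  L  W  W  L  W  W  W  L
Position 28 is L, so the second player wins.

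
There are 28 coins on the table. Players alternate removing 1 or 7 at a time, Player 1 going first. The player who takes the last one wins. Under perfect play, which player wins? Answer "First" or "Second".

Second

Mark each pile size as W (mover wins) or L (mover loses):
i:   0  1  2  3  4  5  6  7  8  9 10 11 12 13 14 15 16 17 18 19 20 21 22 23 24 25 26 27 28
     L  W  L  W  L  W  L  W  L  W  L  W  L  W  L  W  L  W  L  W  L  W  L  W  L  W  L  W  L
Position 28 is L, so the second player wins.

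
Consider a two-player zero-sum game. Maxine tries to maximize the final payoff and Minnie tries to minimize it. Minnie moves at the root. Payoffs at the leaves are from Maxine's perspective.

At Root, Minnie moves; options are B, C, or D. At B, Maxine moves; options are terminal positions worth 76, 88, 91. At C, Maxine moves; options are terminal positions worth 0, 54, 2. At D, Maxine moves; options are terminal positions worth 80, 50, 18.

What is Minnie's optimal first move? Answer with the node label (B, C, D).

B (Maxine): max(76, 88, 91) = 91
C (Maxine): max(0, 54, 2) = 54
D (Maxine): max(80, 50, 18) = 80
Root (Minnie): min(91, 54, 80) = 54
Minnie picks the child with the lowest value: C (value 54).

C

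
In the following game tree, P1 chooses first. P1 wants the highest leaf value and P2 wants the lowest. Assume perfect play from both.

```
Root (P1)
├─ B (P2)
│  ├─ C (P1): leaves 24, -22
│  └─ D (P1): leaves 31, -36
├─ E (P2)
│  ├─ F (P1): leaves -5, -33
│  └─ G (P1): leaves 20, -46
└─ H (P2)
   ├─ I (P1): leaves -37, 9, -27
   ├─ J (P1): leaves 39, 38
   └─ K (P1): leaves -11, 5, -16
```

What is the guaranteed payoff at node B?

24

C: max(24, -22) = 24
D: max(31, -36) = 31
B: min(24, 31) = 24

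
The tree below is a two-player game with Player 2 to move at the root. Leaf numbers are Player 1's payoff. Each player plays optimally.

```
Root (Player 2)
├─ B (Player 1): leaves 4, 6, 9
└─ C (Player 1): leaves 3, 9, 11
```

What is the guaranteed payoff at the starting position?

9

B (Player 1): max(4, 6, 9) = 9
C (Player 1): max(3, 9, 11) = 11
Root (Player 2): min(9, 11) = 9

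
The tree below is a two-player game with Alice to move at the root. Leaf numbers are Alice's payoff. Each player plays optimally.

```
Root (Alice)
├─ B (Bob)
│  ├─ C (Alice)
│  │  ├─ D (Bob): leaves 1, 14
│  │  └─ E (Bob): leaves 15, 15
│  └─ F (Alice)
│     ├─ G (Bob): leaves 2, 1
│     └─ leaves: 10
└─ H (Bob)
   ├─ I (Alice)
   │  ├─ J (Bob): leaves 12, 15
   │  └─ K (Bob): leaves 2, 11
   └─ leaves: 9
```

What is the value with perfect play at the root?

10

D (Bob): min(1, 14) = 1
E (Bob): min(15, 15) = 15
C (Alice): max(1, 15) = 15
G (Bob): min(2, 1) = 1
F (Alice): max(1, 10) = 10
B (Bob): min(15, 10) = 10
J (Bob): min(12, 15) = 12
K (Bob): min(2, 11) = 2
I (Alice): max(12, 2) = 12
H (Bob): min(12, 9) = 9
Root (Alice): max(10, 9) = 10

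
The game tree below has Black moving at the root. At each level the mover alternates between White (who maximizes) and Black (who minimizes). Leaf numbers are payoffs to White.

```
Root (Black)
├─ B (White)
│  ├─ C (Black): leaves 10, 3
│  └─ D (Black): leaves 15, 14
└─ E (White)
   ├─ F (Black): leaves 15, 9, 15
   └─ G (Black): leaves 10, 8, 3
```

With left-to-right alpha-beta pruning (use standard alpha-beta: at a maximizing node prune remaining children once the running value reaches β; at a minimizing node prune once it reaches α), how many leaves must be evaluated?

9

C [α=-∞,β=+∞]: v=3
D [α=3,β=+∞]: v=14
B [α=-∞,β=+∞]: v=14
F [α=-∞,β=14]: v=9
G [α=9,β=14]: v=8 after child 2 ≤ α → α-cutoff, skip 1
E [α=-∞,β=14]: v=9
Root [α=-∞,β=+∞]: v=9
Leaves evaluated: 9 of 10.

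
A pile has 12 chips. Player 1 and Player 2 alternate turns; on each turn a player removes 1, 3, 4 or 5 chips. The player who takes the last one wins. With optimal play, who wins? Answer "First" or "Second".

Positions where the player to move wins (W) vs loses (L):
i:   0  1  2  3  4  5  6  7  8  9 10 11 12
     L  W  L  W  W  W  W  W  L  W  L  W  W
Position 12 is W, so the first player wins.

First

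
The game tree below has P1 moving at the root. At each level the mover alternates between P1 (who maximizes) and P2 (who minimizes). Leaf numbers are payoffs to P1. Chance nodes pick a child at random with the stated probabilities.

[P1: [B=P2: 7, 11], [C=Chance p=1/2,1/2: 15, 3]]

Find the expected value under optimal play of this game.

9

B (P2): min(7, 11) = 7
C (Chance): 1/2·15 + 1/2·3 = 9
Root (P1): max(7, 9) = 9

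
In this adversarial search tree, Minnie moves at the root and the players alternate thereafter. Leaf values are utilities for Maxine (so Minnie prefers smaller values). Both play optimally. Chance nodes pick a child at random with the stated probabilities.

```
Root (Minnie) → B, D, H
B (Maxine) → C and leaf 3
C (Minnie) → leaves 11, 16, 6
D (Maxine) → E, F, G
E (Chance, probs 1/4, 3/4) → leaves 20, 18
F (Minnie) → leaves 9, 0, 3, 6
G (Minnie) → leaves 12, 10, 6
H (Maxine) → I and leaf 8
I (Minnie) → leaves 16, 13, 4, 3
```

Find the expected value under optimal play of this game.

C (Minnie): min(11, 16, 6) = 6
B (Maxine): max(6, 3) = 6
E (Chance): 1/4·20 + 3/4·18 = 18.5
F (Minnie): min(9, 0, 3, 6) = 0
G (Minnie): min(12, 10, 6) = 6
D (Maxine): max(18.5, 0, 6) = 18.5
I (Minnie): min(16, 13, 4, 3) = 3
H (Maxine): max(3, 8) = 8
Root (Minnie): min(6, 18.5, 8) = 6

6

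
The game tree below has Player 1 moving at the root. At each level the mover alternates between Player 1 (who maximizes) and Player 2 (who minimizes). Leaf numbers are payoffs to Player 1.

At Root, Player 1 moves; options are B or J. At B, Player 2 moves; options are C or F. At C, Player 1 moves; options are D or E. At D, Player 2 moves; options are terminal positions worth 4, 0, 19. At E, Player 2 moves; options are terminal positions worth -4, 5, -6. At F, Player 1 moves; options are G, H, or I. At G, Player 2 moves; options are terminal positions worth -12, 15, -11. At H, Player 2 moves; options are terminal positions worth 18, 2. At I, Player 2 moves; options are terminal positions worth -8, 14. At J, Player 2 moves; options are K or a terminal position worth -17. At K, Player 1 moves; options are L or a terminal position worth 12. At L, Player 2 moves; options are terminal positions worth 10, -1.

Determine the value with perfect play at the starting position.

D (Player 2): min(4, 0, 19) = 0
E (Player 2): min(-4, 5, -6) = -6
C (Player 1): max(0, -6) = 0
G (Player 2): min(-12, 15, -11) = -12
H (Player 2): min(18, 2) = 2
I (Player 2): min(-8, 14) = -8
F (Player 1): max(-12, 2, -8) = 2
B (Player 2): min(0, 2) = 0
L (Player 2): min(10, -1) = -1
K (Player 1): max(-1, 12) = 12
J (Player 2): min(12, -17) = -17
Root (Player 1): max(0, -17) = 0

0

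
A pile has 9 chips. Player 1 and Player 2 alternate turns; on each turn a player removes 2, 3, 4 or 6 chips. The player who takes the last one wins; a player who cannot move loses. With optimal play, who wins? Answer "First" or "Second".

W/L table (W = player to move can force a win):
i:   0  1  2  3  4  5  6  7  8  9
     L  L  W  W  W  W  W  W  L  L
Position 9 is L, so the second player wins.

Second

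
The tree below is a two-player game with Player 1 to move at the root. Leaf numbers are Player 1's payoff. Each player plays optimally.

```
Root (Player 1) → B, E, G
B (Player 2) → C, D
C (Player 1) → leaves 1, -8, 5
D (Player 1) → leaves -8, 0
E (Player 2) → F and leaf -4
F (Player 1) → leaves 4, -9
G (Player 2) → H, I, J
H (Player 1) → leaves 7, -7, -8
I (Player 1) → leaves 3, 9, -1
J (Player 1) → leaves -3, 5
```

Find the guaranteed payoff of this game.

5

C (Player 1): max(1, -8, 5) = 5
D (Player 1): max(-8, 0) = 0
B (Player 2): min(5, 0) = 0
F (Player 1): max(4, -9) = 4
E (Player 2): min(4, -4) = -4
H (Player 1): max(7, -7, -8) = 7
I (Player 1): max(3, 9, -1) = 9
J (Player 1): max(-3, 5) = 5
G (Player 2): min(7, 9, 5) = 5
Root (Player 1): max(0, -4, 5) = 5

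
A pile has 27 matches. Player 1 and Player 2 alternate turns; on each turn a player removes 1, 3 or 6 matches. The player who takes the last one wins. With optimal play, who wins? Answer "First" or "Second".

i:   0  1  2  3  4  5  6  7  8  9 10 11 12 13 14 15 16 17 18 19 20 21 22 23 24 25 26 27
     L  W  L  W  L  W  W  W  W  L  W  L  W  L  W  W  W  W  L  W  L  W  L  W  W  W  W  L
Position 27 is L, so the second player wins.

Second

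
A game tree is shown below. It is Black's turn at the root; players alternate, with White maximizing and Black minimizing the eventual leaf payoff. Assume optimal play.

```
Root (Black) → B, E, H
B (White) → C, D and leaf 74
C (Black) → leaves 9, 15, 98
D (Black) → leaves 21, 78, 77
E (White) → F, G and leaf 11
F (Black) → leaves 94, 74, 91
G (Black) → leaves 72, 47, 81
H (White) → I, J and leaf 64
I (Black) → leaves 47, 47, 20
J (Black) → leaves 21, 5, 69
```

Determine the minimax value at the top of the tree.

64

C (Black): min(9, 15, 98) = 9
D (Black): min(21, 78, 77) = 21
B (White): max(9, 21, 74) = 74
F (Black): min(94, 74, 91) = 74
G (Black): min(72, 47, 81) = 47
E (White): max(74, 47, 11) = 74
I (Black): min(47, 47, 20) = 20
J (Black): min(21, 5, 69) = 5
H (White): max(20, 5, 64) = 64
Root (Black): min(74, 74, 64) = 64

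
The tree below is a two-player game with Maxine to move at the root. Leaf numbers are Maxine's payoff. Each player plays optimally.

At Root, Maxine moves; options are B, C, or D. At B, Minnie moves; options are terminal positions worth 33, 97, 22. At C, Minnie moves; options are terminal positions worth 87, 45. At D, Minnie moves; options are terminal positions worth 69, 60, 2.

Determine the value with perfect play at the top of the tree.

45

B (Minnie): min(33, 97, 22) = 22
C (Minnie): min(87, 45) = 45
D (Minnie): min(69, 60, 2) = 2
Root (Maxine): max(22, 45, 2) = 45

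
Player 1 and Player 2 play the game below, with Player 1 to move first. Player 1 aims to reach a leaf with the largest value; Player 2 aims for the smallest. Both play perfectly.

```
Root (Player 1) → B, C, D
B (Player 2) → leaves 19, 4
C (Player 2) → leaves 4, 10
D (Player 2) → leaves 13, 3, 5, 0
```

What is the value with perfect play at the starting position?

4

B (Player 2): min(19, 4) = 4
C (Player 2): min(4, 10) = 4
D (Player 2): min(13, 3, 5, 0) = 0
Root (Player 1): max(4, 4, 0) = 4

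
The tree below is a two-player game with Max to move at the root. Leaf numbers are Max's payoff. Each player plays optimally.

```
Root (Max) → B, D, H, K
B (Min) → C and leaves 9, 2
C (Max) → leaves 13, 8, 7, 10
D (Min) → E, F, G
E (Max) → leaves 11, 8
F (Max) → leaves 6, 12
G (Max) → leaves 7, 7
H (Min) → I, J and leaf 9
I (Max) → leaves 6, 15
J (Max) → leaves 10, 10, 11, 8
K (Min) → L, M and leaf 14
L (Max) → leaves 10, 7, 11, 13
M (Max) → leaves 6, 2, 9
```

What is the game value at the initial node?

C (Max): max(13, 8, 7, 10) = 13
B (Min): min(13, 9, 2) = 2
E (Max): max(11, 8) = 11
F (Max): max(6, 12) = 12
G (Max): max(7, 7) = 7
D (Min): min(11, 12, 7) = 7
I (Max): max(6, 15) = 15
J (Max): max(10, 10, 11, 8) = 11
H (Min): min(15, 11, 9) = 9
L (Max): max(10, 7, 11, 13) = 13
M (Max): max(6, 2, 9) = 9
K (Min): min(13, 9, 14) = 9
Root (Max): max(2, 7, 9, 9) = 9

9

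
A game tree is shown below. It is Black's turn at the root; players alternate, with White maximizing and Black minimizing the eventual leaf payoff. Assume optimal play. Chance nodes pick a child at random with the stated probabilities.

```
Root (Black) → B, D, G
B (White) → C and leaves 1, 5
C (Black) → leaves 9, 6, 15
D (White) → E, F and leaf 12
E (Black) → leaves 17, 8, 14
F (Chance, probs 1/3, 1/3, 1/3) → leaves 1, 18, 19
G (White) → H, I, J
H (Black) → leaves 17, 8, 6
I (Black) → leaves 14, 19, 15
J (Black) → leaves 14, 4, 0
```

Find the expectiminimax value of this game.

6

C (Black): min(9, 6, 15) = 6
B (White): max(6, 1, 5) = 6
E (Black): min(17, 8, 14) = 8
F (Chance): 1/3·1 + 1/3·18 + 1/3·19 = 12.67
D (White): max(8, 12.67, 12) = 12.67
H (Black): min(17, 8, 6) = 6
I (Black): min(14, 19, 15) = 14
J (Black): min(14, 4, 0) = 0
G (White): max(6, 14, 0) = 14
Root (Black): min(6, 12.67, 14) = 6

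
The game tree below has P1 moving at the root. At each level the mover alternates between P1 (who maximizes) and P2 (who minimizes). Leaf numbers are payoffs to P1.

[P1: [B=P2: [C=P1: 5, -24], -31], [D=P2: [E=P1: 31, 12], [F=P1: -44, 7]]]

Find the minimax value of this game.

C (P1): max(5, -24) = 5
B (P2): min(5, -31) = -31
E (P1): max(31, 12) = 31
F (P1): max(-44, 7) = 7
D (P2): min(31, 7) = 7
Root (P1): max(-31, 7) = 7

7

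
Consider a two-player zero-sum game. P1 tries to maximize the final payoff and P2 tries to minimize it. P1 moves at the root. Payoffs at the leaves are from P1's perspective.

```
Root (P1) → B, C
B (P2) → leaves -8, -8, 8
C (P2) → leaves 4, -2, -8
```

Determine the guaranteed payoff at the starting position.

-8

B (P2): min(-8, -8, 8) = -8
C (P2): min(4, -2, -8) = -8
Root (P1): max(-8, -8) = -8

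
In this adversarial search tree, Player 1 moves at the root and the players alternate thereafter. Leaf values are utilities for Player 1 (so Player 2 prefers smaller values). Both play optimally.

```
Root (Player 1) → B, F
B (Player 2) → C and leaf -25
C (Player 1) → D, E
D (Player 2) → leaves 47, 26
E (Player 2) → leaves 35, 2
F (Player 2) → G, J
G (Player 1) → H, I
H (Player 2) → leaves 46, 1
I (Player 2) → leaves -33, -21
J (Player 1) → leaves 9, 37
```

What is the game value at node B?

-25

D: min(47, 26) = 26
E: min(35, 2) = 2
C: max(26, 2) = 26
B: min(26, -25) = -25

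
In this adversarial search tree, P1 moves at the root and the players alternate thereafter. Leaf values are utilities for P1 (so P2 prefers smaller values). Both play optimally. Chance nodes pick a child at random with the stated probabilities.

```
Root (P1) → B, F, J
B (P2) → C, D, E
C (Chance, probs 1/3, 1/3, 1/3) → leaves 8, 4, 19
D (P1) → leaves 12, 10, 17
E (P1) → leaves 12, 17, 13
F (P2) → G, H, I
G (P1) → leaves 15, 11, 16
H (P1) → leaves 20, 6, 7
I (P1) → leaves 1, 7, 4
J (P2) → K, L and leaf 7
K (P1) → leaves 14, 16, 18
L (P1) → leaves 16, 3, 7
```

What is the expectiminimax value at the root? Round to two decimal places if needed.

10.33

C (Chance): 1/3·8 + 1/3·4 + 1/3·19 = 10.33
D (P1): max(12, 10, 17) = 17
E (P1): max(12, 17, 13) = 17
B (P2): min(10.33, 17, 17) = 10.33
G (P1): max(15, 11, 16) = 16
H (P1): max(20, 6, 7) = 20
I (P1): max(1, 7, 4) = 7
F (P2): min(16, 20, 7) = 7
K (P1): max(14, 16, 18) = 18
L (P1): max(16, 3, 7) = 16
J (P2): min(18, 16, 7) = 7
Root (P1): max(10.33, 7, 7) = 10.33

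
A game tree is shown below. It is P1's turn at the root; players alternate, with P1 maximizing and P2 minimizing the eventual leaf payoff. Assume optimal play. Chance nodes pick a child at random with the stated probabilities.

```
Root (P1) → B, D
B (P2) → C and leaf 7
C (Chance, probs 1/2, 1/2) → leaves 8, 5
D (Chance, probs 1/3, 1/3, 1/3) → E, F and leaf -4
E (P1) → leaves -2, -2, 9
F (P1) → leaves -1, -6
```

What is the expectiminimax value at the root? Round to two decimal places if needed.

6.5

C (Chance): 1/2·8 + 1/2·5 = 6.5
B (P2): min(6.5, 7) = 6.5
E (P1): max(-2, -2, 9) = 9
F (P1): max(-1, -6) = -1
D (Chance): 1/3·9 + 1/3·-1 + 1/3·-4 = 1.33
Root (P1): max(6.5, 1.33) = 6.5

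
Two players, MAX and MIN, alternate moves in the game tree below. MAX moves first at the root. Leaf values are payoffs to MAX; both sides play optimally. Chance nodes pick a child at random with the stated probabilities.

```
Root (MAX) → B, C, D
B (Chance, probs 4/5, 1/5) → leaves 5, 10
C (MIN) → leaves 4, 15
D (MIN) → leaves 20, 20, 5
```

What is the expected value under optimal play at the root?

B (Chance): 4/5·5 + 1/5·10 = 6
C (MIN): min(4, 15) = 4
D (MIN): min(20, 20, 5) = 5
Root (MAX): max(6, 4, 5) = 6

6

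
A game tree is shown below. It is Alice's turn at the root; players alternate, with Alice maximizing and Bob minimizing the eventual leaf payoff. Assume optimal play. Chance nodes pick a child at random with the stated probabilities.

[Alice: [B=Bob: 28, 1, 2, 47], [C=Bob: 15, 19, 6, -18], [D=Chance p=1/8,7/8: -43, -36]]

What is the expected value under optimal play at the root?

B (Bob): min(28, 1, 2, 47) = 1
C (Bob): min(15, 19, 6, -18) = -18
D (Chance): 1/8·-43 + 7/8·-36 = -36.88
Root (Alice): max(1, -18, -36.88) = 1

1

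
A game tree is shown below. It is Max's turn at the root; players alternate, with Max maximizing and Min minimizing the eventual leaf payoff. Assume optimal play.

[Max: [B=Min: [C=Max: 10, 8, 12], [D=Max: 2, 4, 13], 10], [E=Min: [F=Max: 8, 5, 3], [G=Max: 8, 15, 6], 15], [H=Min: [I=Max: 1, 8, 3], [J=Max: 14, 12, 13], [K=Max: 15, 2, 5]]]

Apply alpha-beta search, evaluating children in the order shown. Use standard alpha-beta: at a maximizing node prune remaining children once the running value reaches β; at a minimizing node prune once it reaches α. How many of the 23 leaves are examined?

C [α=-∞,β=+∞]: v=12
D [α=-∞,β=12]: v=13
B [α=-∞,β=+∞]: v=10
F [α=10,β=+∞]: v=8
E [α=10,β=+∞]: v=8 after child 1 ≤ α → α-cutoff, skip 2
I [α=10,β=+∞]: v=8
H [α=10,β=+∞]: v=8 after child 1 ≤ α → α-cutoff, skip 2
Root [α=-∞,β=+∞]: v=10
Leaves evaluated: 13 of 23.

13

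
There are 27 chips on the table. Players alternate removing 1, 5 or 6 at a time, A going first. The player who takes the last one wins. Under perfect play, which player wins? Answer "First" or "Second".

Compute winning (W) and losing (L) positions by backward induction:
i:   0  1  2  3  4  5  6  7  8  9 10 11 12 13 14 15 16 17 18 19 20 21 22 23 24 25 26 27
     L  W  L  W  L  W  W  W  W  W  W  L  W  L  W  L  W  W  W  W  W  W  L  W  L  W  L  W
Position 27 is W, so the first player wins.

First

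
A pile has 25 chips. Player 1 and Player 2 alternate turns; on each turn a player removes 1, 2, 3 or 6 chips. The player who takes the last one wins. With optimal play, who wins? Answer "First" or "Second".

Compute winning (W) and losing (L) positions by backward induction:
i:   0  1  2  3  4  5  6  7  8  9 10 11 12 13 14 15 16 17 18 19 20 21 22 23 24 25
     L  W  W  W  L  W  W  W  L  W  W  W  L  W  W  W  L  W  W  W  L  W  W  W  L  W
Position 25 is W, so the first player wins.

First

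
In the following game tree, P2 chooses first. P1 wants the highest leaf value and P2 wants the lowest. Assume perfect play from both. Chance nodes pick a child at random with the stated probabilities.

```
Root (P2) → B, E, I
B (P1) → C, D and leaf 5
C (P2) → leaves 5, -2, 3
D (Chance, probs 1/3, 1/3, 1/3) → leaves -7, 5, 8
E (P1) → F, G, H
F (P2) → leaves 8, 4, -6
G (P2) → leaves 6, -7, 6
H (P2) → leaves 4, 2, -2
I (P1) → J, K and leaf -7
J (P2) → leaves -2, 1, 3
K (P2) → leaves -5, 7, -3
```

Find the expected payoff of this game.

-2

C (P2): min(5, -2, 3) = -2
D (Chance): 1/3·-7 + 1/3·5 + 1/3·8 = 2
B (P1): max(-2, 2, 5) = 5
F (P2): min(8, 4, -6) = -6
G (P2): min(6, -7, 6) = -7
H (P2): min(4, 2, -2) = -2
E (P1): max(-6, -7, -2) = -2
J (P2): min(-2, 1, 3) = -2
K (P2): min(-5, 7, -3) = -5
I (P1): max(-2, -5, -7) = -2
Root (P2): min(5, -2, -2) = -2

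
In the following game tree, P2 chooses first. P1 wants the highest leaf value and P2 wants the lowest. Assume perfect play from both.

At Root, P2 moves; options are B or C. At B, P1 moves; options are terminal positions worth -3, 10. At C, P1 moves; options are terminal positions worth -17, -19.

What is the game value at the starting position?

-17

B (P1): max(-3, 10) = 10
C (P1): max(-17, -19) = -17
Root (P2): min(10, -17) = -17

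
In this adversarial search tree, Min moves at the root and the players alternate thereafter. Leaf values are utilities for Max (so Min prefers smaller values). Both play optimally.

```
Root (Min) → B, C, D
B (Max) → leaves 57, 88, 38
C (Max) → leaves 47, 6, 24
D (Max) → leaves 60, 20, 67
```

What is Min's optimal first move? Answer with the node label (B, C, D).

C

B (Max): max(57, 88, 38) = 88
C (Max): max(47, 6, 24) = 47
D (Max): max(60, 20, 67) = 67
Root (Min): min(88, 47, 67) = 47
Min picks the child with the lowest value: C (value 47).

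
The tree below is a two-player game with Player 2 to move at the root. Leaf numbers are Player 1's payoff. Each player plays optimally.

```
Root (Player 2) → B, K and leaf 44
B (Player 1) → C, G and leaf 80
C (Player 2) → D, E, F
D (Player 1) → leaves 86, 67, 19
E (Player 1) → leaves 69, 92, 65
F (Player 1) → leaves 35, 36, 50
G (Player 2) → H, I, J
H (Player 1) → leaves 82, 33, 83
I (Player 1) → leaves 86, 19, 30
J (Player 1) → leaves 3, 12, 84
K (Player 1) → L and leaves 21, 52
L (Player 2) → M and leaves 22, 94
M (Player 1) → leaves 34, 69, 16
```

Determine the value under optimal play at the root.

44

D (Player 1): max(86, 67, 19) = 86
E (Player 1): max(69, 92, 65) = 92
F (Player 1): max(35, 36, 50) = 50
C (Player 2): min(86, 92, 50) = 50
H (Player 1): max(82, 33, 83) = 83
I (Player 1): max(86, 19, 30) = 86
J (Player 1): max(3, 12, 84) = 84
G (Player 2): min(83, 86, 84) = 83
B (Player 1): max(50, 83, 80) = 83
M (Player 1): max(34, 69, 16) = 69
L (Player 2): min(69, 22, 94) = 22
K (Player 1): max(22, 21, 52) = 52
Root (Player 2): min(83, 52, 44) = 44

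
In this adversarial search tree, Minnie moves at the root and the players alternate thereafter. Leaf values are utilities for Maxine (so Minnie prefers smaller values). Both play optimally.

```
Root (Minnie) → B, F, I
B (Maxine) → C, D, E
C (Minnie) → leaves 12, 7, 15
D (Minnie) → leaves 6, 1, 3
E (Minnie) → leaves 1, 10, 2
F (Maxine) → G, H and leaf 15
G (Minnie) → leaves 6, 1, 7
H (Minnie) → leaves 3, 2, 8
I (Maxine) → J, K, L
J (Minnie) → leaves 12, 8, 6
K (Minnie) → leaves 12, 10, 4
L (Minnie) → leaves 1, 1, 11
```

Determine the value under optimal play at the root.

C (Minnie): min(12, 7, 15) = 7
D (Minnie): min(6, 1, 3) = 1
E (Minnie): min(1, 10, 2) = 1
B (Maxine): max(7, 1, 1) = 7
G (Minnie): min(6, 1, 7) = 1
H (Minnie): min(3, 2, 8) = 2
F (Maxine): max(1, 2, 15) = 15
J (Minnie): min(12, 8, 6) = 6
K (Minnie): min(12, 10, 4) = 4
L (Minnie): min(1, 1, 11) = 1
I (Maxine): max(6, 4, 1) = 6
Root (Minnie): min(7, 15, 6) = 6

6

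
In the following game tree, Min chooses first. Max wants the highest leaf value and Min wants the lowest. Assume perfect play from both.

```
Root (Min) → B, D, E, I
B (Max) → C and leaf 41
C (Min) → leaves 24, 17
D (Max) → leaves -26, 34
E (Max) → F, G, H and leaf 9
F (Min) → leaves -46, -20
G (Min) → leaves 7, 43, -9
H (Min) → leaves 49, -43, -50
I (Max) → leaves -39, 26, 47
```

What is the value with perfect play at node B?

C: min(24, 17) = 17
B: max(17, 41) = 41

41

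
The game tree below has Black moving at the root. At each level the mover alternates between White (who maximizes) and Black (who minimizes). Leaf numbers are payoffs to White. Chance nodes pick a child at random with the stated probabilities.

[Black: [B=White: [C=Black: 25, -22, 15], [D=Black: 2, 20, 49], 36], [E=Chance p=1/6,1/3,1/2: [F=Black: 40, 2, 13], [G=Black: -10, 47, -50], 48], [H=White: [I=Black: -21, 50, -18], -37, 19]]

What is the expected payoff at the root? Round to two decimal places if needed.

7.67

C (Black): min(25, -22, 15) = -22
D (Black): min(2, 20, 49) = 2
B (White): max(-22, 2, 36) = 36
F (Black): min(40, 2, 13) = 2
G (Black): min(-10, 47, -50) = -50
E (Chance): 1/6·2 + 1/3·-50 + 1/2·48 = 7.67
I (Black): min(-21, 50, -18) = -21
H (White): max(-21, -37, 19) = 19
Root (Black): min(36, 7.67, 19) = 7.67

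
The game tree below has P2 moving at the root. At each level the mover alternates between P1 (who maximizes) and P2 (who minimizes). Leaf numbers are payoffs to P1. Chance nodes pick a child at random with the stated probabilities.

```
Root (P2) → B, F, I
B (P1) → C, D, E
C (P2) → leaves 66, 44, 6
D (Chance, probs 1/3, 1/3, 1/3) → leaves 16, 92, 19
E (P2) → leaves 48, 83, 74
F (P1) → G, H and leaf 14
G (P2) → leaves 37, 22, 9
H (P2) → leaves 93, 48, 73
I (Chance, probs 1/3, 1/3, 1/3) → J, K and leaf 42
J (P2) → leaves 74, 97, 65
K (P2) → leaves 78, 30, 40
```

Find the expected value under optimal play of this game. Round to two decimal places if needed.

45.67

C (P2): min(66, 44, 6) = 6
D (Chance): 1/3·16 + 1/3·92 + 1/3·19 = 42.33
E (P2): min(48, 83, 74) = 48
B (P1): max(6, 42.33, 48) = 48
G (P2): min(37, 22, 9) = 9
H (P2): min(93, 48, 73) = 48
F (P1): max(9, 48, 14) = 48
J (P2): min(74, 97, 65) = 65
K (P2): min(78, 30, 40) = 30
I (Chance): 1/3·65 + 1/3·30 + 1/3·42 = 45.67
Root (P2): min(48, 48, 45.67) = 45.67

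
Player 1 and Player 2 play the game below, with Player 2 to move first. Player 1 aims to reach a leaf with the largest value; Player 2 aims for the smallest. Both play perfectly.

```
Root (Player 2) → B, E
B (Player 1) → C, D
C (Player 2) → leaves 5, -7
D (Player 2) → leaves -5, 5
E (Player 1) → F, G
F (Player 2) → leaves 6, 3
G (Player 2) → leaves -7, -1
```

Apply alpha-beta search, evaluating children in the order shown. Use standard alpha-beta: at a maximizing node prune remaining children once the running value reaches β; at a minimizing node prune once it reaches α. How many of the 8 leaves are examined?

C [α=-∞,β=+∞]: v=-7
D [α=-7,β=+∞]: v=-5
B [α=-∞,β=+∞]: v=-5
F [α=-∞,β=-5]: v=3
E [α=-∞,β=-5]: v=3 after child 1 ≥ β → β-cutoff, skip 1
Root [α=-∞,β=+∞]: v=-5
Leaves evaluated: 6 of 8.

6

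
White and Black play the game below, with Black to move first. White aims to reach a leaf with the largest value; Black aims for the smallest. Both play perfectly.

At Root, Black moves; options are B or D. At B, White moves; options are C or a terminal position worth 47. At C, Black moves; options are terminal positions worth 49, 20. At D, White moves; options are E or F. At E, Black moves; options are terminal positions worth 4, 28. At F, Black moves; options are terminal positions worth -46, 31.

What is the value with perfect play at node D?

4

E: min(4, 28) = 4
F: min(-46, 31) = -46
D: max(4, -46) = 4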